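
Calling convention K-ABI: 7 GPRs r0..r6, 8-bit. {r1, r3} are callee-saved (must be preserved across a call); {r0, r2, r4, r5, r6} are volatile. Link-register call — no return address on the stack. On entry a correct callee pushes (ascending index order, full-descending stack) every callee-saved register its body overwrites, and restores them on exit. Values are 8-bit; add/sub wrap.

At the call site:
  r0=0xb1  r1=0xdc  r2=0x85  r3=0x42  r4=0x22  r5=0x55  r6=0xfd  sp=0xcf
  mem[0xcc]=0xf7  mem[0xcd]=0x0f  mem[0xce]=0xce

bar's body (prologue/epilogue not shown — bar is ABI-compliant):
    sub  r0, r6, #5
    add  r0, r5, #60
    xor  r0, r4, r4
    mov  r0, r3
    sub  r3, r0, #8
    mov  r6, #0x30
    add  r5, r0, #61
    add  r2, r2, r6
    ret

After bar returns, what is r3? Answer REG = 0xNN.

REG = 0x42

prologue: push r3 -> mem[0xce]=0x42, sp=0xce
body[0] sub  r0, r6, #5 -> r0=0xf8
body[1] add  r0, r5, #60 -> r0=0x91
body[2] xor  r0, r4, r4 -> r0=0x00
body[3] mov  r0, r3 -> r0=0x42
body[4] sub  r3, r0, #8 -> r3=0x3a
body[5] mov  r6, #0x30 -> r6=0x30
body[6] add  r5, r0, #61 -> r5=0x7f
body[7] add  r2, r2, r6 -> r2=0xb5
epilogue: pop r3=0x42, sp=0xcf
r3 is callee-saved -> restored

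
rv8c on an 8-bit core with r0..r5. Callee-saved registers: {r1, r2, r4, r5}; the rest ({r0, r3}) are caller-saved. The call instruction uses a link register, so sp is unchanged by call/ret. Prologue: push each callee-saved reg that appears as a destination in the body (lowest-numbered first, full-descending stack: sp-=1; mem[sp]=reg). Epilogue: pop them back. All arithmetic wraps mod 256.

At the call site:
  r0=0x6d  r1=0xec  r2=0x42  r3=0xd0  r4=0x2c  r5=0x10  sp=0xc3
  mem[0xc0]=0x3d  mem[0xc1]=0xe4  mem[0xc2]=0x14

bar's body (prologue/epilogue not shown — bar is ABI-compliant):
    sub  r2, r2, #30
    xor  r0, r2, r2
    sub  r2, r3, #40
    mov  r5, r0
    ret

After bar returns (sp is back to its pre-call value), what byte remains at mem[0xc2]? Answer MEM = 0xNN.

prologue: push r2 -> mem[0xc2]=0x42, sp=0xc2
prologue: push r5 -> mem[0xc1]=0x10, sp=0xc1
body[0] sub  r2, r2, #30 -> r2=0x24
body[1] xor  r0, r2, r2 -> r0=0x00
body[2] sub  r2, r3, #40 -> r2=0xa8
body[3] mov  r5, r0 -> r5=0x00
epilogue: pop r5=0x10, sp=0xc2
epilogue: pop r2=0x42, sp=0xc3
prologue pushed ['r2', 'r5'] at ['0xc2', '0xc1']

MEM = 0x42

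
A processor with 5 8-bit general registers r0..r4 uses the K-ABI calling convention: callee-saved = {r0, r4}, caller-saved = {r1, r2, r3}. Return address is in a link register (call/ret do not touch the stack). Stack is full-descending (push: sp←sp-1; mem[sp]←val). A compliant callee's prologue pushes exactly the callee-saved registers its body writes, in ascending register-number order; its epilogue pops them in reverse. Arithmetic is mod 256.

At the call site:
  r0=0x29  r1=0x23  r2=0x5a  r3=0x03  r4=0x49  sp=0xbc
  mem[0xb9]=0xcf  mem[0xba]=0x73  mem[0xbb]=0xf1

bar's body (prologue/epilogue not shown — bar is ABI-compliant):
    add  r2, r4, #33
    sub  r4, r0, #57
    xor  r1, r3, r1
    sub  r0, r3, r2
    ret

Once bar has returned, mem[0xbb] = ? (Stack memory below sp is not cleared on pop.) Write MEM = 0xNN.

prologue: push r0 -> mem[0xbb]=0x29, sp=0xbb
prologue: push r4 -> mem[0xba]=0x49, sp=0xba
body[0] add  r2, r4, #33 -> r2=0x6a
body[1] sub  r4, r0, #57 -> r4=0xf0
body[2] xor  r1, r3, r1 -> r1=0x20
body[3] sub  r0, r3, r2 -> r0=0x99
epilogue: pop r4=0x49, sp=0xbb
epilogue: pop r0=0x29, sp=0xbc
prologue pushed ['r0', 'r4'] at ['0xbb', '0xba']

MEM = 0x29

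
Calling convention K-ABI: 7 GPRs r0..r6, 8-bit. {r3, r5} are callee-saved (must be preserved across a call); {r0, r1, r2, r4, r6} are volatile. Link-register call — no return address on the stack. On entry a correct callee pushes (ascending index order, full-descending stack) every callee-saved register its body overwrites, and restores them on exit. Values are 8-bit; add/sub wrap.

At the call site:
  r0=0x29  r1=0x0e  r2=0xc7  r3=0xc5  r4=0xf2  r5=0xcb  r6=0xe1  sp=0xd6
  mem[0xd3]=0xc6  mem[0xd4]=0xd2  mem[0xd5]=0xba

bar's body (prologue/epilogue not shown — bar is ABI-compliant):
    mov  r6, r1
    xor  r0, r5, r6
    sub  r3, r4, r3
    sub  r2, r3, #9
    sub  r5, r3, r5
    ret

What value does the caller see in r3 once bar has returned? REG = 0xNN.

REG = 0xc5

prologue: push r3 → mem[0xd5]=0xc5, sp=0xd5
prologue: push r5 → mem[0xd4]=0xcb, sp=0xd4
body[0] mov  r6, r1 → r6=0x0e
body[1] xor  r0, r5, r6 → r0=0xc5
body[2] sub  r3, r4, r3 → r3=0x2d
body[3] sub  r2, r3, #9 → r2=0x24
body[4] sub  r5, r3, r5 → r5=0x62
epilogue: pop r5=0xcb, sp=0xd5
epilogue: pop r3=0xc5, sp=0xd6
r3 is callee-saved → restored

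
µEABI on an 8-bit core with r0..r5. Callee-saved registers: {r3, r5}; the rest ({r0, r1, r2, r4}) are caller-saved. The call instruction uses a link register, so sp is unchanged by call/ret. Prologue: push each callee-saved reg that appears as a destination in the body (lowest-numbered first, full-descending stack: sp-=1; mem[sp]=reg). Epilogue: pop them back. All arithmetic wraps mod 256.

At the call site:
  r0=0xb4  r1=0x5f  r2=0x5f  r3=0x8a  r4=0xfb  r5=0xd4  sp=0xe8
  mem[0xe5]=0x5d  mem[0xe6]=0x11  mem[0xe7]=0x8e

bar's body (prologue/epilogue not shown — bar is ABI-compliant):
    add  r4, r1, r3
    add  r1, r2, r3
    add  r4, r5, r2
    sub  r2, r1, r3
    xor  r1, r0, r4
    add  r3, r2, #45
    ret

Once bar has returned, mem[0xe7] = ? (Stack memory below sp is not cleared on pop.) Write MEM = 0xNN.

prologue: push r3 → mem[0xe7]=0x8a, sp=0xe7
body[0] add  r4, r1, r3 → r4=0xe9
body[1] add  r1, r2, r3 → r1=0xe9
body[2] add  r4, r5, r2 → r4=0x33
body[3] sub  r2, r1, r3 → r2=0x5f
body[4] xor  r1, r0, r4 → r1=0x87
body[5] add  r3, r2, #45 → r3=0x8c
epilogue: pop r3=0x8a, sp=0xe8
prologue pushed ['r3'] at ['0xe7']

MEM = 0x8a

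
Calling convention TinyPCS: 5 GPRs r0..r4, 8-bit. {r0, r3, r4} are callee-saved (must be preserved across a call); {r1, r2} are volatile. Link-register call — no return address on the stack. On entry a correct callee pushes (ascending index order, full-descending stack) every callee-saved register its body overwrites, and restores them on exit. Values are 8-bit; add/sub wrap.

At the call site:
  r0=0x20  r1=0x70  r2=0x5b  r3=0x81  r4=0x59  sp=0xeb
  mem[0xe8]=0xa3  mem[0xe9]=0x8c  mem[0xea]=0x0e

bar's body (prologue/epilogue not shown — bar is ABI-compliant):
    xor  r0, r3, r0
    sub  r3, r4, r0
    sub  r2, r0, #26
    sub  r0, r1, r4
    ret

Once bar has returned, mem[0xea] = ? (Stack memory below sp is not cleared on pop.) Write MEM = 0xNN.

MEM = 0x20

prologue: push r0 -> mem[0xea]=0x20, sp=0xea
prologue: push r3 -> mem[0xe9]=0x81, sp=0xe9
body[0] xor  r0, r3, r0 -> r0=0xa1
body[1] sub  r3, r4, r0 -> r3=0xb8
body[2] sub  r2, r0, #26 -> r2=0x87
body[3] sub  r0, r1, r4 -> r0=0x17
epilogue: pop r3=0x81, sp=0xea
epilogue: pop r0=0x20, sp=0xeb
prologue pushed ['r0', 'r3'] at ['0xea', '0xe9']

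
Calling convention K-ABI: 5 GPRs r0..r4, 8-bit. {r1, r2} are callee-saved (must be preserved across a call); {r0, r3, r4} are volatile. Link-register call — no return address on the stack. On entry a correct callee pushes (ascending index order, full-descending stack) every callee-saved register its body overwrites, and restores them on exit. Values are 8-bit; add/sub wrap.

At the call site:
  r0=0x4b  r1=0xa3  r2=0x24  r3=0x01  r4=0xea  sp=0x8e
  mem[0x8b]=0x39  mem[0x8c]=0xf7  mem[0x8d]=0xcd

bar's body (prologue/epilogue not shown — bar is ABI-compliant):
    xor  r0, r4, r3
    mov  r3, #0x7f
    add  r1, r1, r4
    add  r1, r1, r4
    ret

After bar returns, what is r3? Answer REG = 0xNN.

REG = 0x7f

prologue: push r1 → mem[0x8d]=0xa3, sp=0x8d
body[0] xor  r0, r4, r3 → r0=0xeb
body[1] mov  r3, #0x7f → r3=0x7f
body[2] add  r1, r1, r4 → r1=0x8d
body[3] add  r1, r1, r4 → r1=0x77
epilogue: pop r1=0xa3, sp=0x8e
r3 is caller-saved → body value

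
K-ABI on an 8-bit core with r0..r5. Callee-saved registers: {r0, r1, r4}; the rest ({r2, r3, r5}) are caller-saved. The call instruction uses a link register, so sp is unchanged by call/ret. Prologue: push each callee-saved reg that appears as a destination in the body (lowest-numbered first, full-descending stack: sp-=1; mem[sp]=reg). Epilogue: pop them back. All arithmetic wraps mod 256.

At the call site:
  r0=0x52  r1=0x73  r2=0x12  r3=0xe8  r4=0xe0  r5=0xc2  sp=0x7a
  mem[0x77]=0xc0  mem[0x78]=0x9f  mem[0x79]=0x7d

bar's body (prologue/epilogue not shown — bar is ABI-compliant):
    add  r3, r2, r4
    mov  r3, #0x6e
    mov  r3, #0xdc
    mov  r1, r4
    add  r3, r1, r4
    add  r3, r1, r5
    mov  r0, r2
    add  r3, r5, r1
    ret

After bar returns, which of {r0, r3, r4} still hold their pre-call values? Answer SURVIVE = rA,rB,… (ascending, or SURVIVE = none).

prologue: push r0 → mem[0x79]=0x52, sp=0x79
prologue: push r1 → mem[0x78]=0x73, sp=0x78
body[0] add  r3, r2, r4 → r3=0xf2
body[1] mov  r3, #0x6e → r3=0x6e
body[2] mov  r3, #0xdc → r3=0xdc
body[3] mov  r1, r4 → r1=0xe0
body[4] add  r3, r1, r4 → r3=0xc0
body[5] add  r3, r1, r5 → r3=0xa2
body[6] mov  r0, r2 → r0=0x12
body[7] add  r3, r5, r1 → r3=0xa2
epilogue: pop r1=0x73, sp=0x79
epilogue: pop r0=0x52, sp=0x7a
r0: callee-saved, written=True
r3: caller-saved, written=True
r4: callee-saved, written=False

SURVIVE = r0,r4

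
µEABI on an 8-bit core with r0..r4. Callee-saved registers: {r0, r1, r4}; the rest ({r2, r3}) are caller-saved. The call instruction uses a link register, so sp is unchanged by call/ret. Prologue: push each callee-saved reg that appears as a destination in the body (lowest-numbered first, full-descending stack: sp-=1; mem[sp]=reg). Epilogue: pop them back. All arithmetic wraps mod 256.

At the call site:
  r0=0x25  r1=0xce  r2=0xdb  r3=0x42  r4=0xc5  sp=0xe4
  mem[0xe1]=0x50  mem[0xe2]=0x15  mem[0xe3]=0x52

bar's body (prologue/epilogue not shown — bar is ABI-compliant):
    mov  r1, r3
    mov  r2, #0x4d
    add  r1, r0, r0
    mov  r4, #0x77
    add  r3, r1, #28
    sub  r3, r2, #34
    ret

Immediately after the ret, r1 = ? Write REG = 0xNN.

REG = 0xce

prologue: push r1 → mem[0xe3]=0xce, sp=0xe3
prologue: push r4 → mem[0xe2]=0xc5, sp=0xe2
body[0] mov  r1, r3 → r1=0x42
body[1] mov  r2, #0x4d → r2=0x4d
body[2] add  r1, r0, r0 → r1=0x4a
body[3] mov  r4, #0x77 → r4=0x77
body[4] add  r3, r1, #28 → r3=0x66
body[5] sub  r3, r2, #34 → r3=0x2b
epilogue: pop r4=0xc5, sp=0xe3
epilogue: pop r1=0xce, sp=0xe4
r1 is callee-saved → restored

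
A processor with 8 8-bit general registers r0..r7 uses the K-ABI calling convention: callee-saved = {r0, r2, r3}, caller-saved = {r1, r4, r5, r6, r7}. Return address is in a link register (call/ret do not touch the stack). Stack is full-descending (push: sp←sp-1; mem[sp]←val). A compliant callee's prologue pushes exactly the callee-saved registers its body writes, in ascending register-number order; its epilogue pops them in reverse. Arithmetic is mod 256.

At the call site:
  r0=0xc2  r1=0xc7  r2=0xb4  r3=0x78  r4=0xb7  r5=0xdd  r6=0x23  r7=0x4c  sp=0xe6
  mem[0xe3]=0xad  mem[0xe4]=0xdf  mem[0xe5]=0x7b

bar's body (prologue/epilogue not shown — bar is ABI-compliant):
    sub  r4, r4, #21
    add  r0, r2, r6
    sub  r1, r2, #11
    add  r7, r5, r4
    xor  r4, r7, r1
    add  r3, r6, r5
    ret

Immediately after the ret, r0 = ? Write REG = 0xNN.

prologue: push r0 -> mem[0xe5]=0xc2, sp=0xe5
prologue: push r3 -> mem[0xe4]=0x78, sp=0xe4
body[0] sub  r4, r4, #21 -> r4=0xa2
body[1] add  r0, r2, r6 -> r0=0xd7
body[2] sub  r1, r2, #11 -> r1=0xa9
body[3] add  r7, r5, r4 -> r7=0x7f
body[4] xor  r4, r7, r1 -> r4=0xd6
body[5] add  r3, r6, r5 -> r3=0x00
epilogue: pop r3=0x78, sp=0xe5
epilogue: pop r0=0xc2, sp=0xe6
r0 is callee-saved -> restored

REG = 0xc2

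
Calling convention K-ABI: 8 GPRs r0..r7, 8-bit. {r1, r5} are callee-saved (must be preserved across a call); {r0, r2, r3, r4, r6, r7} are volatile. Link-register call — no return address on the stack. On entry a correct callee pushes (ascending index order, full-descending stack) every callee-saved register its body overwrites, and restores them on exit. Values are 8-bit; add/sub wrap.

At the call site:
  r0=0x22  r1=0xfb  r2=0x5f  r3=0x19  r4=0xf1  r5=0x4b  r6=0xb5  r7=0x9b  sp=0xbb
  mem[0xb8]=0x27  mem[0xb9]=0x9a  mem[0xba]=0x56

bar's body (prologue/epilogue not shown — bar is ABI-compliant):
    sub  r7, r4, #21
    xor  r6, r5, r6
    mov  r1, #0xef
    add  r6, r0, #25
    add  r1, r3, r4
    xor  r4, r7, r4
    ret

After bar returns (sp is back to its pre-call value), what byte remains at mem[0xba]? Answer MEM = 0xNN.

prologue: push r1 -> mem[0xba]=0xfb, sp=0xba
body[0] sub  r7, r4, #21 -> r7=0xdc
body[1] xor  r6, r5, r6 -> r6=0xfe
body[2] mov  r1, #0xef -> r1=0xef
body[3] add  r6, r0, #25 -> r6=0x3b
body[4] add  r1, r3, r4 -> r1=0x0a
body[5] xor  r4, r7, r4 -> r4=0x2d
epilogue: pop r1=0xfb, sp=0xbb
prologue pushed ['r1'] at ['0xba']

MEM = 0xfb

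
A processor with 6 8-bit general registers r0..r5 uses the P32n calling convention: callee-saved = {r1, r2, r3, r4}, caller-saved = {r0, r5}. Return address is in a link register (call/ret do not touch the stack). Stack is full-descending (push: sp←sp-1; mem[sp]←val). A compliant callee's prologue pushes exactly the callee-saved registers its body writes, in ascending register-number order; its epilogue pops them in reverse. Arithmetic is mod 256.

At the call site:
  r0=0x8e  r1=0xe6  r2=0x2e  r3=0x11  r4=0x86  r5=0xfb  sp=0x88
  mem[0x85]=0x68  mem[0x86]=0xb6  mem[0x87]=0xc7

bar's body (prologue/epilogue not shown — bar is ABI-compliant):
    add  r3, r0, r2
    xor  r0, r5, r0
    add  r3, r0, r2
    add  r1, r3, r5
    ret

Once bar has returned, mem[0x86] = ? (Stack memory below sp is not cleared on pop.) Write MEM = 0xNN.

prologue: push r1 → mem[0x87]=0xe6, sp=0x87
prologue: push r3 → mem[0x86]=0x11, sp=0x86
body[0] add  r3, r0, r2 → r3=0xbc
body[1] xor  r0, r5, r0 → r0=0x75
body[2] add  r3, r0, r2 → r3=0xa3
body[3] add  r1, r3, r5 → r1=0x9e
epilogue: pop r3=0x11, sp=0x87
epilogue: pop r1=0xe6, sp=0x88
prologue pushed ['r1', 'r3'] at ['0x87', '0x86']

MEM = 0x11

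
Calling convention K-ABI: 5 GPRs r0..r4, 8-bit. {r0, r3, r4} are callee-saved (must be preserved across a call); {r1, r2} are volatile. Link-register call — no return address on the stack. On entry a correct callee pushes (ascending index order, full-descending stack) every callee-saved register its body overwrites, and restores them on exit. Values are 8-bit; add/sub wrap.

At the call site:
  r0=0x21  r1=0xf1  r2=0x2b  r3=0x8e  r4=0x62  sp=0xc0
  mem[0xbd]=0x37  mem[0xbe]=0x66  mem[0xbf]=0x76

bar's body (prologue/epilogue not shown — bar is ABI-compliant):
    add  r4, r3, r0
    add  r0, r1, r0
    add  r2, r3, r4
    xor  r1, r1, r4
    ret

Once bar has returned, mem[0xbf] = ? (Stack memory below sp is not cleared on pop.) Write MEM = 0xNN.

MEM = 0x21

prologue: push r0 -> mem[0xbf]=0x21, sp=0xbf
prologue: push r4 -> mem[0xbe]=0x62, sp=0xbe
body[0] add  r4, r3, r0 -> r4=0xaf
body[1] add  r0, r1, r0 -> r0=0x12
body[2] add  r2, r3, r4 -> r2=0x3d
body[3] xor  r1, r1, r4 -> r1=0x5e
epilogue: pop r4=0x62, sp=0xbf
epilogue: pop r0=0x21, sp=0xc0
prologue pushed ['r0', 'r4'] at ['0xbf', '0xbe']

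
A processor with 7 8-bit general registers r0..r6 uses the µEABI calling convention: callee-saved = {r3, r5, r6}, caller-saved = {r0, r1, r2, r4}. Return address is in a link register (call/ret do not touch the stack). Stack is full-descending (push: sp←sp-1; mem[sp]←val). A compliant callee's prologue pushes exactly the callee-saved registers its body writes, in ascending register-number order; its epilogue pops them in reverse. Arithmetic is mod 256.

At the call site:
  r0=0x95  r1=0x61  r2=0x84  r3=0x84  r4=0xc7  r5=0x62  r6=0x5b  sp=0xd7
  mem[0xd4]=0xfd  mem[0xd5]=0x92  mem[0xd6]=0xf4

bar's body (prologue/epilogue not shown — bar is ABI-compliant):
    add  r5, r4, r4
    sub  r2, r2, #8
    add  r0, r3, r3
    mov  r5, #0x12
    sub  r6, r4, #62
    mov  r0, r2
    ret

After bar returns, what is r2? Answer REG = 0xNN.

prologue: push r5 -> mem[0xd6]=0x62, sp=0xd6
prologue: push r6 -> mem[0xd5]=0x5b, sp=0xd5
body[0] add  r5, r4, r4 -> r5=0x8e
body[1] sub  r2, r2, #8 -> r2=0x7c
body[2] add  r0, r3, r3 -> r0=0x08
body[3] mov  r5, #0x12 -> r5=0x12
body[4] sub  r6, r4, #62 -> r6=0x89
body[5] mov  r0, r2 -> r0=0x7c
epilogue: pop r6=0x5b, sp=0xd6
epilogue: pop r5=0x62, sp=0xd7
r2 is caller-saved -> body value

REG = 0x7c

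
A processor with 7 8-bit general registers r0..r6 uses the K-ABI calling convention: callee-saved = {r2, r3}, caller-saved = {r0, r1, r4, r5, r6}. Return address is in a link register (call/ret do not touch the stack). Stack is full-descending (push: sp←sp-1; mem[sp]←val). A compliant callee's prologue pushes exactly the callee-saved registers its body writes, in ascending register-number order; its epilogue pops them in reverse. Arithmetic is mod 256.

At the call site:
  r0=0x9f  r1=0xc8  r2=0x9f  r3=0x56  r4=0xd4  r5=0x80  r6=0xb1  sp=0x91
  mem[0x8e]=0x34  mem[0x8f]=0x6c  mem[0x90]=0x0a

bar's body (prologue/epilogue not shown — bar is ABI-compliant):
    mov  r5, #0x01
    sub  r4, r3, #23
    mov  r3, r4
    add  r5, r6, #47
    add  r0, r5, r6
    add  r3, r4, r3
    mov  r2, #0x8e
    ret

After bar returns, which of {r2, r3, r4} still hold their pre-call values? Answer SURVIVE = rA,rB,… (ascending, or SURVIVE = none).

SURVIVE = r2,r3

prologue: push r2 -> mem[0x90]=0x9f, sp=0x90
prologue: push r3 -> mem[0x8f]=0x56, sp=0x8f
body[0] mov  r5, #0x01 -> r5=0x01
body[1] sub  r4, r3, #23 -> r4=0x3f
body[2] mov  r3, r4 -> r3=0x3f
body[3] add  r5, r6, #47 -> r5=0xe0
body[4] add  r0, r5, r6 -> r0=0x91
body[5] add  r3, r4, r3 -> r3=0x7e
body[6] mov  r2, #0x8e -> r2=0x8e
epilogue: pop r3=0x56, sp=0x90
epilogue: pop r2=0x9f, sp=0x91
r2: callee-saved, written=True
r3: callee-saved, written=True
r4: caller-saved, written=True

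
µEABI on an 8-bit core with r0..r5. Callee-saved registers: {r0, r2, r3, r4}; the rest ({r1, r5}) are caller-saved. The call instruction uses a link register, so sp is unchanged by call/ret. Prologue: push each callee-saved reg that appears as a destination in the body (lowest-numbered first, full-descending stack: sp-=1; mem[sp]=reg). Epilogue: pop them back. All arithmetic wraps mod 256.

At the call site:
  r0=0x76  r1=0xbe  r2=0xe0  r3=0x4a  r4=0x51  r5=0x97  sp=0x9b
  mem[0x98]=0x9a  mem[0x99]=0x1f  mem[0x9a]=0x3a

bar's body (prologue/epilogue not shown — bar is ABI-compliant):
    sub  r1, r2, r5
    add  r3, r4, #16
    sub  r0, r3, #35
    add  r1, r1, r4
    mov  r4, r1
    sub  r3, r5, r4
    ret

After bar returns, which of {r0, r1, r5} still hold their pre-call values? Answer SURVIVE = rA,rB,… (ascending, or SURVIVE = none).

SURVIVE = r0,r5

prologue: push r0 → mem[0x9a]=0x76, sp=0x9a
prologue: push r3 → mem[0x99]=0x4a, sp=0x99
prologue: push r4 → mem[0x98]=0x51, sp=0x98
body[0] sub  r1, r2, r5 → r1=0x49
body[1] add  r3, r4, #16 → r3=0x61
body[2] sub  r0, r3, #35 → r0=0x3e
body[3] add  r1, r1, r4 → r1=0x9a
body[4] mov  r4, r1 → r4=0x9a
body[5] sub  r3, r5, r4 → r3=0xfd
epilogue: pop r4=0x51, sp=0x99
epilogue: pop r3=0x4a, sp=0x9a
epilogue: pop r0=0x76, sp=0x9b
r0: callee-saved, written=True
r1: caller-saved, written=True
r5: caller-saved, written=False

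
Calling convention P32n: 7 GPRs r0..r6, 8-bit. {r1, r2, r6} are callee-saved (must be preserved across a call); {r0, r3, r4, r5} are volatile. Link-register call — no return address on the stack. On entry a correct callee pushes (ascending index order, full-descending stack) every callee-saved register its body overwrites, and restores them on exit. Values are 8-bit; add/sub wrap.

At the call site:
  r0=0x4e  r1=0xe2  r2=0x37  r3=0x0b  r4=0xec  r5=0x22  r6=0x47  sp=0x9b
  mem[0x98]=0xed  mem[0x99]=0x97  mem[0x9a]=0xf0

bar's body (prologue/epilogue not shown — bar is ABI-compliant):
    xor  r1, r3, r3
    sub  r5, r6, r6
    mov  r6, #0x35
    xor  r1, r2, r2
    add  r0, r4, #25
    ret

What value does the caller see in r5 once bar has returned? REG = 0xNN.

prologue: push r1 -> mem[0x9a]=0xe2, sp=0x9a
prologue: push r6 -> mem[0x99]=0x47, sp=0x99
body[0] xor  r1, r3, r3 -> r1=0x00
body[1] sub  r5, r6, r6 -> r5=0x00
body[2] mov  r6, #0x35 -> r6=0x35
body[3] xor  r1, r2, r2 -> r1=0x00
body[4] add  r0, r4, #25 -> r0=0x05
epilogue: pop r6=0x47, sp=0x9a
epilogue: pop r1=0xe2, sp=0x9b
r5 is caller-saved -> body value

REG = 0x00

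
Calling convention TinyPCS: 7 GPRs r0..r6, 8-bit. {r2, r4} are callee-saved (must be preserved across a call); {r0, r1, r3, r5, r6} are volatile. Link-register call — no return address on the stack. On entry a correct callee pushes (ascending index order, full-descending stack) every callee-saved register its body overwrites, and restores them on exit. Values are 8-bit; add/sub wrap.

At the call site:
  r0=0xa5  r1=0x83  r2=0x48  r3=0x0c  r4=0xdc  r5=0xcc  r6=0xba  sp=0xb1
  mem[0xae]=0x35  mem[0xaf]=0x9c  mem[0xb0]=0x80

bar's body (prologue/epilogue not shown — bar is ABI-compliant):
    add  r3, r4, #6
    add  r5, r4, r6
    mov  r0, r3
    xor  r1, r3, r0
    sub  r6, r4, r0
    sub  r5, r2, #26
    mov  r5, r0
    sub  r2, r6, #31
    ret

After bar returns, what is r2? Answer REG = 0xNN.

prologue: push r2 -> mem[0xb0]=0x48, sp=0xb0
body[0] add  r3, r4, #6 -> r3=0xe2
body[1] add  r5, r4, r6 -> r5=0x96
body[2] mov  r0, r3 -> r0=0xe2
body[3] xor  r1, r3, r0 -> r1=0x00
body[4] sub  r6, r4, r0 -> r6=0xfa
body[5] sub  r5, r2, #26 -> r5=0x2e
body[6] mov  r5, r0 -> r5=0xe2
body[7] sub  r2, r6, #31 -> r2=0xdb
epilogue: pop r2=0x48, sp=0xb1
r2 is callee-saved -> restored

REG = 0x48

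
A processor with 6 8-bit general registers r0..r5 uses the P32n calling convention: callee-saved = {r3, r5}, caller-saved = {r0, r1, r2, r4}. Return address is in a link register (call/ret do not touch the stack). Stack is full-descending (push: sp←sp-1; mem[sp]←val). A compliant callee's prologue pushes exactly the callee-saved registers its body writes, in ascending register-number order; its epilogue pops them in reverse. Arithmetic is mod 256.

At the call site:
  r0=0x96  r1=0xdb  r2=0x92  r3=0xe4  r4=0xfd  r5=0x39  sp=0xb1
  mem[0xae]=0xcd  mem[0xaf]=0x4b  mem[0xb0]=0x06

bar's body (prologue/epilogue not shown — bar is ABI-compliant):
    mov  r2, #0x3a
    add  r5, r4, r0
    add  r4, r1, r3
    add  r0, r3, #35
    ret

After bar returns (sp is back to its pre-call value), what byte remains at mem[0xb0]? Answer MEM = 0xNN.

prologue: push r5 -> mem[0xb0]=0x39, sp=0xb0
body[0] mov  r2, #0x3a -> r2=0x3a
body[1] add  r5, r4, r0 -> r5=0x93
body[2] add  r4, r1, r3 -> r4=0xbf
body[3] add  r0, r3, #35 -> r0=0x07
epilogue: pop r5=0x39, sp=0xb1
prologue pushed ['r5'] at ['0xb0']

MEM = 0x39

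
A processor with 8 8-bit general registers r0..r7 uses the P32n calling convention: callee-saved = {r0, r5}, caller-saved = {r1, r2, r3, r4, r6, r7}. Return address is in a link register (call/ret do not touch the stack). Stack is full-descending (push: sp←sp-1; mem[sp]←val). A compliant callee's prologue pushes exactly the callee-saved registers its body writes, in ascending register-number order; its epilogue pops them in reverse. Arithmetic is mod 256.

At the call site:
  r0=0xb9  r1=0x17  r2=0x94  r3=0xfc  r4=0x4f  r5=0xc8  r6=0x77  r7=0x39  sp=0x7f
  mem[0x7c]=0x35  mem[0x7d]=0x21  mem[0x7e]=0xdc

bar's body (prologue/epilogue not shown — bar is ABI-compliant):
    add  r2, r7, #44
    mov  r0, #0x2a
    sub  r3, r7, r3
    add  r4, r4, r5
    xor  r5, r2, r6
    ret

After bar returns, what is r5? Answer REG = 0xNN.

prologue: push r0 → mem[0x7e]=0xb9, sp=0x7e
prologue: push r5 → mem[0x7d]=0xc8, sp=0x7d
body[0] add  r2, r7, #44 → r2=0x65
body[1] mov  r0, #0x2a → r0=0x2a
body[2] sub  r3, r7, r3 → r3=0x3d
body[3] add  r4, r4, r5 → r4=0x17
body[4] xor  r5, r2, r6 → r5=0x12
epilogue: pop r5=0xc8, sp=0x7e
epilogue: pop r0=0xb9, sp=0x7f
r5 is callee-saved → restored

REG = 0xc8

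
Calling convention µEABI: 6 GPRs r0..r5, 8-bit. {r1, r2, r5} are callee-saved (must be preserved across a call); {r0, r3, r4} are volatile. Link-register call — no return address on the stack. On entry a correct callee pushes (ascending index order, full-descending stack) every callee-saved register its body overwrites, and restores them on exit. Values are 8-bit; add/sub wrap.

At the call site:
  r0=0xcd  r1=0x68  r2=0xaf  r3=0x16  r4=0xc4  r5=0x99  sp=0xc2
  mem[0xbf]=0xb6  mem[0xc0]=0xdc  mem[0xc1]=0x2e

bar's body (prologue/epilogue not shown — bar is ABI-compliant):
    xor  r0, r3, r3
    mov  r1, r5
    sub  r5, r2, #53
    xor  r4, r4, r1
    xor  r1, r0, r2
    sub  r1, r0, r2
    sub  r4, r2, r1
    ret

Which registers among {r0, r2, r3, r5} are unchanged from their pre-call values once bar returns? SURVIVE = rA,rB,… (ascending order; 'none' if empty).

SURVIVE = r2,r3,r5

prologue: push r1 -> mem[0xc1]=0x68, sp=0xc1
prologue: push r5 -> mem[0xc0]=0x99, sp=0xc0
body[0] xor  r0, r3, r3 -> r0=0x00
body[1] mov  r1, r5 -> r1=0x99
body[2] sub  r5, r2, #53 -> r5=0x7a
body[3] xor  r4, r4, r1 -> r4=0x5d
body[4] xor  r1, r0, r2 -> r1=0xaf
body[5] sub  r1, r0, r2 -> r1=0x51
body[6] sub  r4, r2, r1 -> r4=0x5e
epilogue: pop r5=0x99, sp=0xc1
epilogue: pop r1=0x68, sp=0xc2
r0: caller-saved, written=True
r2: callee-saved, written=False
r3: caller-saved, written=False
r5: callee-saved, written=True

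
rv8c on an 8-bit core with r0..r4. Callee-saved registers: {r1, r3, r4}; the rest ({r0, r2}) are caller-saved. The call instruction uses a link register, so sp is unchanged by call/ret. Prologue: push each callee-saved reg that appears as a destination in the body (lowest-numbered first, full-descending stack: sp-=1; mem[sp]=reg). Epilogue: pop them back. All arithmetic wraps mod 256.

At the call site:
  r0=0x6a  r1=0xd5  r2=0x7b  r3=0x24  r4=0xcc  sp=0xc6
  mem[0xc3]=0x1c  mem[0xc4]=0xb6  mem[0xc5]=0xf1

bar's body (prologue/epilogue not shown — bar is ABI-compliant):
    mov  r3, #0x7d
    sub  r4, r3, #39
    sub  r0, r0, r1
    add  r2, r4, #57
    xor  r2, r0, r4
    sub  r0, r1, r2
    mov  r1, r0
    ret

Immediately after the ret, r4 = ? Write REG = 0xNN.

REG = 0xcc

prologue: push r1 → mem[0xc5]=0xd5, sp=0xc5
prologue: push r3 → mem[0xc4]=0x24, sp=0xc4
prologue: push r4 → mem[0xc3]=0xcc, sp=0xc3
body[0] mov  r3, #0x7d → r3=0x7d
body[1] sub  r4, r3, #39 → r4=0x56
body[2] sub  r0, r0, r1 → r0=0x95
body[3] add  r2, r4, #57 → r2=0x8f
body[4] xor  r2, r0, r4 → r2=0xc3
body[5] sub  r0, r1, r2 → r0=0x12
body[6] mov  r1, r0 → r1=0x12
epilogue: pop r4=0xcc, sp=0xc4
epilogue: pop r3=0x24, sp=0xc5
epilogue: pop r1=0xd5, sp=0xc6
r4 is callee-saved → restored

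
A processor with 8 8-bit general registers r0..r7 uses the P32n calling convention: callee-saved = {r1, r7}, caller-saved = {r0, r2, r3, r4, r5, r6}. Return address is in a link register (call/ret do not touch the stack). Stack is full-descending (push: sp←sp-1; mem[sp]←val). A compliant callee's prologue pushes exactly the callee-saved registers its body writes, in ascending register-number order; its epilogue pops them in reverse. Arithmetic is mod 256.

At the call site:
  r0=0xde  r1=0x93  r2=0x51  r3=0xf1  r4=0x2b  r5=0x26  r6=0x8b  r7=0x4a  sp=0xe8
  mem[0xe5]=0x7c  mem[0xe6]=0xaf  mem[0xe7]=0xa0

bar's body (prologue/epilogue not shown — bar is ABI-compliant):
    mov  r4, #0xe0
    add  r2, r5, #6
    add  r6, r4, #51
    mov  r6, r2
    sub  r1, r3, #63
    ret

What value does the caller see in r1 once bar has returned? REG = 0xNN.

prologue: push r1 → mem[0xe7]=0x93, sp=0xe7
body[0] mov  r4, #0xe0 → r4=0xe0
body[1] add  r2, r5, #6 → r2=0x2c
body[2] add  r6, r4, #51 → r6=0x13
body[3] mov  r6, r2 → r6=0x2c
body[4] sub  r1, r3, #63 → r1=0xb2
epilogue: pop r1=0x93, sp=0xe8
r1 is callee-saved → restored

REG = 0x93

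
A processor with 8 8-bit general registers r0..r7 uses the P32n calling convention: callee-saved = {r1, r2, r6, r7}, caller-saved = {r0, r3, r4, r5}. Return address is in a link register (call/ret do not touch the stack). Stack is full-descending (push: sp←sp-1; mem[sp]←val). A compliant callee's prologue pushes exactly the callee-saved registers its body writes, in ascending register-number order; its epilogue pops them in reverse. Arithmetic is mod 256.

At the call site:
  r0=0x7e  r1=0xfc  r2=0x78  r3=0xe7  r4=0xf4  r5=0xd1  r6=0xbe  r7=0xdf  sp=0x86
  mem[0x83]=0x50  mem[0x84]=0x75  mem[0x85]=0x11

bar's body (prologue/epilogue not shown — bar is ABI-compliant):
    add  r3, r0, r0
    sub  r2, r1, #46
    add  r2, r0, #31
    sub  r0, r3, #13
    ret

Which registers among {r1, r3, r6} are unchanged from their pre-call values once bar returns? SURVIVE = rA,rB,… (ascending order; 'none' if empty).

prologue: push r2 → mem[0x85]=0x78, sp=0x85
body[0] add  r3, r0, r0 → r3=0xfc
body[1] sub  r2, r1, #46 → r2=0xce
body[2] add  r2, r0, #31 → r2=0x9d
body[3] sub  r0, r3, #13 → r0=0xef
epilogue: pop r2=0x78, sp=0x86
r1: callee-saved, written=False
r3: caller-saved, written=True
r6: callee-saved, written=False

SURVIVE = r1,r6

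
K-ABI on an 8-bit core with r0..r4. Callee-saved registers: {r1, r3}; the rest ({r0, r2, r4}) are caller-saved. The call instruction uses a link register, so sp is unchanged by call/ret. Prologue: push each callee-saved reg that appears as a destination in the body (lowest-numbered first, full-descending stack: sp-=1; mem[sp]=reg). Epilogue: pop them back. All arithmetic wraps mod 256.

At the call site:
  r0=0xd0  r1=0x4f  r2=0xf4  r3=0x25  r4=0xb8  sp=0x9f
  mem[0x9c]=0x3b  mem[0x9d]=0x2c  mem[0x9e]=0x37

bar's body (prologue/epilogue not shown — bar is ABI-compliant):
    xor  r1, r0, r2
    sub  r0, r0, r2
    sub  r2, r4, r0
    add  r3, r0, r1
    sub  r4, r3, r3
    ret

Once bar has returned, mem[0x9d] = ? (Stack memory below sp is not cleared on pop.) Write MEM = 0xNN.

MEM = 0x25

prologue: push r1 -> mem[0x9e]=0x4f, sp=0x9e
prologue: push r3 -> mem[0x9d]=0x25, sp=0x9d
body[0] xor  r1, r0, r2 -> r1=0x24
body[1] sub  r0, r0, r2 -> r0=0xdc
body[2] sub  r2, r4, r0 -> r2=0xdc
body[3] add  r3, r0, r1 -> r3=0x00
body[4] sub  r4, r3, r3 -> r4=0x00
epilogue: pop r3=0x25, sp=0x9e
epilogue: pop r1=0x4f, sp=0x9f
prologue pushed ['r1', 'r3'] at ['0x9e', '0x9d']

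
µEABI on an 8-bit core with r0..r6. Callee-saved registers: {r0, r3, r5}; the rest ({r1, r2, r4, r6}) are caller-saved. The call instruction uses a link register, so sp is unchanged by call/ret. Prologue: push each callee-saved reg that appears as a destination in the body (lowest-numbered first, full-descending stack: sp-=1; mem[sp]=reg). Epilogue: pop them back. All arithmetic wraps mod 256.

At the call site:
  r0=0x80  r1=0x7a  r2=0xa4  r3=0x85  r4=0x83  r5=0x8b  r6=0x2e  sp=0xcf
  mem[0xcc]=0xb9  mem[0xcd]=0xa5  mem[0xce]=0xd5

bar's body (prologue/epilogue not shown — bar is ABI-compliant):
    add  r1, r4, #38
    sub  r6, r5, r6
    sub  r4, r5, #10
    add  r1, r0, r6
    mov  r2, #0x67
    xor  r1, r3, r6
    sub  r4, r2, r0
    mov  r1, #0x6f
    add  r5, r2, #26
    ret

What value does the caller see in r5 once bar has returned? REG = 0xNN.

prologue: push r5 → mem[0xce]=0x8b, sp=0xce
body[0] add  r1, r4, #38 → r1=0xa9
body[1] sub  r6, r5, r6 → r6=0x5d
body[2] sub  r4, r5, #10 → r4=0x81
body[3] add  r1, r0, r6 → r1=0xdd
body[4] mov  r2, #0x67 → r2=0x67
body[5] xor  r1, r3, r6 → r1=0xd8
body[6] sub  r4, r2, r0 → r4=0xe7
body[7] mov  r1, #0x6f → r1=0x6f
body[8] add  r5, r2, #26 → r5=0x81
epilogue: pop r5=0x8b, sp=0xcf
r5 is callee-saved → restored

REG = 0x8b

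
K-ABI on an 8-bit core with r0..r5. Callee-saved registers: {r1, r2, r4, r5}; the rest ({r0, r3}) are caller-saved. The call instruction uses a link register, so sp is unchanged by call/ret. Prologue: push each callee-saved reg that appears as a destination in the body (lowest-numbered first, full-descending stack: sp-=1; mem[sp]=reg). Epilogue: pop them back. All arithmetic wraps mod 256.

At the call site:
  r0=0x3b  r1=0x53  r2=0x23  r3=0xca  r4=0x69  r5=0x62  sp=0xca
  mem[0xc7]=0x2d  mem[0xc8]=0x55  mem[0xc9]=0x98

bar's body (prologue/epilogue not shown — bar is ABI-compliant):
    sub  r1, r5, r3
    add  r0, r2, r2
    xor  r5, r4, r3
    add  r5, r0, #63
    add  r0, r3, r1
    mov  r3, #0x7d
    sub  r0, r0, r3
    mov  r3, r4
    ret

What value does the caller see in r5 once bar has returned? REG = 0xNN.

REG = 0x62

prologue: push r1 -> mem[0xc9]=0x53, sp=0xc9
prologue: push r5 -> mem[0xc8]=0x62, sp=0xc8
body[0] sub  r1, r5, r3 -> r1=0x98
body[1] add  r0, r2, r2 -> r0=0x46
body[2] xor  r5, r4, r3 -> r5=0xa3
body[3] add  r5, r0, #63 -> r5=0x85
body[4] add  r0, r3, r1 -> r0=0x62
body[5] mov  r3, #0x7d -> r3=0x7d
body[6] sub  r0, r0, r3 -> r0=0xe5
body[7] mov  r3, r4 -> r3=0x69
epilogue: pop r5=0x62, sp=0xc9
epilogue: pop r1=0x53, sp=0xca
r5 is callee-saved -> restored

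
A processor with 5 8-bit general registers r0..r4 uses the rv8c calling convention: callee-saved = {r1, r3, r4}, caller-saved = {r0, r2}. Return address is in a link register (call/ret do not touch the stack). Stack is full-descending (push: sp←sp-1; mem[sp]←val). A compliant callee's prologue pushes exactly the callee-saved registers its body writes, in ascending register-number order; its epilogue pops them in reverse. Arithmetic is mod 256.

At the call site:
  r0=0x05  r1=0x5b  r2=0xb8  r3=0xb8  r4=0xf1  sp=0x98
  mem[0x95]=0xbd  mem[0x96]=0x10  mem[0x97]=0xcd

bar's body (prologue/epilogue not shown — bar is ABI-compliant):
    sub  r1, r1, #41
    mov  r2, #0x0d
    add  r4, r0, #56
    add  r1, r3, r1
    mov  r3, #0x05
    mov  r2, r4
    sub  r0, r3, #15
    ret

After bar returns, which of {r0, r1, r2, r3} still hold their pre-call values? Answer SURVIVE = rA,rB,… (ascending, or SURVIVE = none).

prologue: push r1 -> mem[0x97]=0x5b, sp=0x97
prologue: push r3 -> mem[0x96]=0xb8, sp=0x96
prologue: push r4 -> mem[0x95]=0xf1, sp=0x95
body[0] sub  r1, r1, #41 -> r1=0x32
body[1] mov  r2, #0x0d -> r2=0x0d
body[2] add  r4, r0, #56 -> r4=0x3d
body[3] add  r1, r3, r1 -> r1=0xea
body[4] mov  r3, #0x05 -> r3=0x05
body[5] mov  r2, r4 -> r2=0x3d
body[6] sub  r0, r3, #15 -> r0=0xf6
epilogue: pop r4=0xf1, sp=0x96
epilogue: pop r3=0xb8, sp=0x97
epilogue: pop r1=0x5b, sp=0x98
r0: caller-saved, written=True
r1: callee-saved, written=True
r2: caller-saved, written=True
r3: callee-saved, written=True

SURVIVE = r1,r3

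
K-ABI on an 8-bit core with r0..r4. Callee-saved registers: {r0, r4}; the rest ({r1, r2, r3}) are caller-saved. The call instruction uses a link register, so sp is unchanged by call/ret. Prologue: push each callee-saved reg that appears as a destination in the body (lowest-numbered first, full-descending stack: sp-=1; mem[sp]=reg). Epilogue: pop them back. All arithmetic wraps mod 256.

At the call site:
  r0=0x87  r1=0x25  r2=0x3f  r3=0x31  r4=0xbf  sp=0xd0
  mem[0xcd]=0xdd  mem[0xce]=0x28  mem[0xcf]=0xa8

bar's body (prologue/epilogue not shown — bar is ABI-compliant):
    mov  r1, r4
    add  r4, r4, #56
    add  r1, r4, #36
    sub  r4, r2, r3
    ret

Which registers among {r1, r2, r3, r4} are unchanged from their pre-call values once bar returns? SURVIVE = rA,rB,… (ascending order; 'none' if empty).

SURVIVE = r2,r3,r4

prologue: push r4 → mem[0xcf]=0xbf, sp=0xcf
body[0] mov  r1, r4 → r1=0xbf
body[1] add  r4, r4, #56 → r4=0xf7
body[2] add  r1, r4, #36 → r1=0x1b
body[3] sub  r4, r2, r3 → r4=0x0e
epilogue: pop r4=0xbf, sp=0xd0
r1: caller-saved, written=True
r2: caller-saved, written=False
r3: caller-saved, written=False
r4: callee-saved, written=True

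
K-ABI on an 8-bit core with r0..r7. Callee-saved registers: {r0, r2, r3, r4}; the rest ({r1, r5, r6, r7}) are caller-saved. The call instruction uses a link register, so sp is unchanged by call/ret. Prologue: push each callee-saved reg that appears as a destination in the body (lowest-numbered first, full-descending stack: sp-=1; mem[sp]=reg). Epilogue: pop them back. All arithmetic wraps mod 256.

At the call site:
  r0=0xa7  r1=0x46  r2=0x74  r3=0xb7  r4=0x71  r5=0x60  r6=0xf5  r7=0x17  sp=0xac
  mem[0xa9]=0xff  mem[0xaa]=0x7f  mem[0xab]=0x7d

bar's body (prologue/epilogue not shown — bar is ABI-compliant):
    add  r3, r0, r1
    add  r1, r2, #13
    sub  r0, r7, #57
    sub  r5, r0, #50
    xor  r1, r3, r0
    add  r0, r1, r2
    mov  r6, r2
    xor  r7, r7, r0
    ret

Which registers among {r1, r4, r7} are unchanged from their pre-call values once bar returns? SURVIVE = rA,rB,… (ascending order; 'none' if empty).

prologue: push r0 → mem[0xab]=0xa7, sp=0xab
prologue: push r3 → mem[0xaa]=0xb7, sp=0xaa
body[0] add  r3, r0, r1 → r3=0xed
body[1] add  r1, r2, #13 → r1=0x81
body[2] sub  r0, r7, #57 → r0=0xde
body[3] sub  r5, r0, #50 → r5=0xac
body[4] xor  r1, r3, r0 → r1=0x33
body[5] add  r0, r1, r2 → r0=0xa7
body[6] mov  r6, r2 → r6=0x74
body[7] xor  r7, r7, r0 → r7=0xb0
epilogue: pop r3=0xb7, sp=0xab
epilogue: pop r0=0xa7, sp=0xac
r1: caller-saved, written=True
r4: callee-saved, written=False
r7: caller-saved, written=True

SURVIVE = r4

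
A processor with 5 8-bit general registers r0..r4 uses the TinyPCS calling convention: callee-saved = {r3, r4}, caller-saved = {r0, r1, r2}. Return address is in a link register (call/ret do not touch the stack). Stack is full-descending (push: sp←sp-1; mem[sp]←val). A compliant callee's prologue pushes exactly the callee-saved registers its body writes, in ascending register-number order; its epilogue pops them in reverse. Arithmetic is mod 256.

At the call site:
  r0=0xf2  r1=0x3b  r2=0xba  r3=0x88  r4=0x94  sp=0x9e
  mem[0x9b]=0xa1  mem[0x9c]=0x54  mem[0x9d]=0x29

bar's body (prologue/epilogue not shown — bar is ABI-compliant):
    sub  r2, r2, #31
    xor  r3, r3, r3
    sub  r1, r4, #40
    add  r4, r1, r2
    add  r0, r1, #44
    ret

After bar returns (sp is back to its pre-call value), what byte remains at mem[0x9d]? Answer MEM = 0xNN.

MEM = 0x88

prologue: push r3 → mem[0x9d]=0x88, sp=0x9d
prologue: push r4 → mem[0x9c]=0x94, sp=0x9c
body[0] sub  r2, r2, #31 → r2=0x9b
body[1] xor  r3, r3, r3 → r3=0x00
body[2] sub  r1, r4, #40 → r1=0x6c
body[3] add  r4, r1, r2 → r4=0x07
body[4] add  r0, r1, #44 → r0=0x98
epilogue: pop r4=0x94, sp=0x9d
epilogue: pop r3=0x88, sp=0x9e
prologue pushed ['r3', 'r4'] at ['0x9d', '0x9c']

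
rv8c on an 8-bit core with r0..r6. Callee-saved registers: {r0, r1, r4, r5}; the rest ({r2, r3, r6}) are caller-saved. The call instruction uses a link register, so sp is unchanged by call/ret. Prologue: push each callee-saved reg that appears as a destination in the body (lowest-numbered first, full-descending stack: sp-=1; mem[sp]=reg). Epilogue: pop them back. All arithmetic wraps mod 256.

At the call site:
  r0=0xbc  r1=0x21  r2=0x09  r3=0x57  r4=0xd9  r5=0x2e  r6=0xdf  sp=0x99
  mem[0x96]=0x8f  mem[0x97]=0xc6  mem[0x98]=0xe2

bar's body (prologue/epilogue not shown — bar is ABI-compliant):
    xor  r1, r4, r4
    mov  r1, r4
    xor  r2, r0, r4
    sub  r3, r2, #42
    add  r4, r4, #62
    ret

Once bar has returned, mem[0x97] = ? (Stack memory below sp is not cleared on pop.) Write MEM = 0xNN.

MEM = 0xd9

prologue: push r1 -> mem[0x98]=0x21, sp=0x98
prologue: push r4 -> mem[0x97]=0xd9, sp=0x97
body[0] xor  r1, r4, r4 -> r1=0x00
body[1] mov  r1, r4 -> r1=0xd9
body[2] xor  r2, r0, r4 -> r2=0x65
body[3] sub  r3, r2, #42 -> r3=0x3b
body[4] add  r4, r4, #62 -> r4=0x17
epilogue: pop r4=0xd9, sp=0x98
epilogue: pop r1=0x21, sp=0x99
prologue pushed ['r1', 'r4'] at ['0x98', '0x97']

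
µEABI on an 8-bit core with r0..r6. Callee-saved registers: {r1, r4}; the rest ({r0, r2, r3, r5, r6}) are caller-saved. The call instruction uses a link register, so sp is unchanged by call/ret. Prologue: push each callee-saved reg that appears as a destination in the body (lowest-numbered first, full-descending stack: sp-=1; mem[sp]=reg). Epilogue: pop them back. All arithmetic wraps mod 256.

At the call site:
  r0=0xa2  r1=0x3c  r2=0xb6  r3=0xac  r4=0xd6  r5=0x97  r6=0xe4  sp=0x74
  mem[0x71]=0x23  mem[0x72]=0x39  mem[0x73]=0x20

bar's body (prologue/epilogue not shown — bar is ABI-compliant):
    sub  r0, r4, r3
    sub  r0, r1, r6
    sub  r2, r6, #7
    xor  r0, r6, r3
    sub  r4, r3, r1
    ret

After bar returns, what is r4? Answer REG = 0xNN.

prologue: push r4 -> mem[0x73]=0xd6, sp=0x73
body[0] sub  r0, r4, r3 -> r0=0x2a
body[1] sub  r0, r1, r6 -> r0=0x58
body[2] sub  r2, r6, #7 -> r2=0xdd
body[3] xor  r0, r6, r3 -> r0=0x48
body[4] sub  r4, r3, r1 -> r4=0x70
epilogue: pop r4=0xd6, sp=0x74
r4 is callee-saved -> restored

REG = 0xd6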